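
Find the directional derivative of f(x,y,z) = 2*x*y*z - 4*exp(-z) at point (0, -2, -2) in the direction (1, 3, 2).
4*sqrt(14)*(1 + exp(2))/7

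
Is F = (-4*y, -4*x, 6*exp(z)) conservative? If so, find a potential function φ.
Yes, F is conservative. φ = -4*x*y + 6*exp(z)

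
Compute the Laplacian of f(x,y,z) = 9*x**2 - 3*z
18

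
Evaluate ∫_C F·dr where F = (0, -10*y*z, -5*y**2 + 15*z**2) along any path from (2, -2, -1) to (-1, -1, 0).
-15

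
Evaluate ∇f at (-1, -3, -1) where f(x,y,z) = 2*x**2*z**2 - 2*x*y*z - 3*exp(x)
(-10 - 3*exp(-1), -2, -10)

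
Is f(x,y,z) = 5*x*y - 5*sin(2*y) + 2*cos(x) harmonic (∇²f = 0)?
No, ∇²f = 20*sin(2*y) - 2*cos(x)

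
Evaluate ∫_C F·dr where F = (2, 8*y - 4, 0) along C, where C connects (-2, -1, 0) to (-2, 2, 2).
0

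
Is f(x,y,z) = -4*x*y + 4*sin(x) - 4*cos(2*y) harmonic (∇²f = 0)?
No, ∇²f = -4*sin(x) + 16*cos(2*y)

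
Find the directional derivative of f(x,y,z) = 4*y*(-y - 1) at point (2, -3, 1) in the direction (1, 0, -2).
0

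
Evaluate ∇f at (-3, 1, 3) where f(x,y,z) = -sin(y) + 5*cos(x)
(5*sin(3), -cos(1), 0)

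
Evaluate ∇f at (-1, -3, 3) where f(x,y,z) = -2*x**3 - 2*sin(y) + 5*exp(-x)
(-5*E - 6, -2*cos(3), 0)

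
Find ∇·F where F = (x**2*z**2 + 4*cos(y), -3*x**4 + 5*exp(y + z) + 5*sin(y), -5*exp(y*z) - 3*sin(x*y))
2*x*z**2 - 5*y*exp(y*z) + 5*exp(y + z) + 5*cos(y)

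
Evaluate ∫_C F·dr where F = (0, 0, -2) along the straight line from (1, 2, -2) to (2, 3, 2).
-8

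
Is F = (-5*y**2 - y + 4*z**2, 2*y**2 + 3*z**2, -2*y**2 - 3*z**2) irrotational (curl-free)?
No, ∇×F = (-4*y - 6*z, 8*z, 10*y + 1)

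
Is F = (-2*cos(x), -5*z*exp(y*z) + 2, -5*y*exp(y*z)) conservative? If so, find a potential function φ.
Yes, F is conservative. φ = 2*y - 5*exp(y*z) - 2*sin(x)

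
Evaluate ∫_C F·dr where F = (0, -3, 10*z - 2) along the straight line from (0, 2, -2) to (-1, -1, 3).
24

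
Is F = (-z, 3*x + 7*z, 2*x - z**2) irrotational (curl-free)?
No, ∇×F = (-7, -3, 3)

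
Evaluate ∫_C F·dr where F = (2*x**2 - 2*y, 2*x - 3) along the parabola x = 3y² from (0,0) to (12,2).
1130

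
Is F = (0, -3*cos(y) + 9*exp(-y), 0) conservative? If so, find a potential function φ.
Yes, F is conservative. φ = -3*sin(y) - 9*exp(-y)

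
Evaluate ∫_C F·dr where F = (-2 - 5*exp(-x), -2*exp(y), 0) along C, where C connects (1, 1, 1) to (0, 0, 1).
-5*exp(-1) + 5 + 2*E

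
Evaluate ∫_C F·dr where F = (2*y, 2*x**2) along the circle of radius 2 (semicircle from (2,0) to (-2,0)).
-4*pi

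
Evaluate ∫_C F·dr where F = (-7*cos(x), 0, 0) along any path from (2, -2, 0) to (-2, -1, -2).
14*sin(2)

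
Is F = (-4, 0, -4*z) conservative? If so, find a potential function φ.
Yes, F is conservative. φ = -4*x - 2*z**2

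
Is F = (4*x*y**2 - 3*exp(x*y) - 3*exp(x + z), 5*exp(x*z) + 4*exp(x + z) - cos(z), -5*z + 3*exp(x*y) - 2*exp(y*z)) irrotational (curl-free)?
No, ∇×F = (3*x*exp(x*y) - 5*x*exp(x*z) - 2*z*exp(y*z) - 4*exp(x + z) - sin(z), -3*y*exp(x*y) - 3*exp(x + z), -8*x*y + 3*x*exp(x*y) + 5*z*exp(x*z) + 4*exp(x + z))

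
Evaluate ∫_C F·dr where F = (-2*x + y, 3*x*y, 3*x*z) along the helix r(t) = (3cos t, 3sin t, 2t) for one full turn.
-9*pi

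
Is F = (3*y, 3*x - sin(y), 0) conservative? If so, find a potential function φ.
Yes, F is conservative. φ = 3*x*y + cos(y)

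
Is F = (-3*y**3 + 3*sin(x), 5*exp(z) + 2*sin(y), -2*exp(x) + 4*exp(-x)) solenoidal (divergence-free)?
No, ∇·F = 3*cos(x) + 2*cos(y)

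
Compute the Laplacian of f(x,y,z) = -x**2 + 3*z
-2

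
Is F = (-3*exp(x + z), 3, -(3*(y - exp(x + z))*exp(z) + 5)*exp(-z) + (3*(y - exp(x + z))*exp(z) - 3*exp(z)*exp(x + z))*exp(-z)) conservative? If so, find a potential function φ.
Yes, F is conservative. φ = (3*(y - exp(x + z))*exp(z) + 5)*exp(-z)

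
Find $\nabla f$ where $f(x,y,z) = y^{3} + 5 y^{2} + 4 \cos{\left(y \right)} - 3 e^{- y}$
(0, 3*y**2 + 10*y - 4*sin(y) + 3*exp(-y), 0)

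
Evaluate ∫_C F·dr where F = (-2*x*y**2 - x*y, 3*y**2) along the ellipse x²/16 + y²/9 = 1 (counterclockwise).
0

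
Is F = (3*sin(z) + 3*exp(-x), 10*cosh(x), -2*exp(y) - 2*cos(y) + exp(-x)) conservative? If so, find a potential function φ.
No, ∇×F = (-2*exp(y) + 2*sin(y), 3*cos(z) + exp(-x), 10*sinh(x)) ≠ 0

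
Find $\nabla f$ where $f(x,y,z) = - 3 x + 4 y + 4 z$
(-3, 4, 4)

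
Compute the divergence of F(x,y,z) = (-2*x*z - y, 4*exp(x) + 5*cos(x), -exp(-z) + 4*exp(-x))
-2*z + exp(-z)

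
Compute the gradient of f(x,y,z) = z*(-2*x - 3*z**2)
(-2*z, 0, -2*x - 9*z**2)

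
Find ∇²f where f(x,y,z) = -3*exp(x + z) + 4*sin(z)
-6*exp(x + z) - 4*sin(z)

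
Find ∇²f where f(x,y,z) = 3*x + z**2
2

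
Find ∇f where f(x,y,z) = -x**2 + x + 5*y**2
(1 - 2*x, 10*y, 0)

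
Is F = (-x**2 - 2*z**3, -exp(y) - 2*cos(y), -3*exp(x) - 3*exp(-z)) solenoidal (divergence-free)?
No, ∇·F = -2*x - exp(y) + 2*sin(y) + 3*exp(-z)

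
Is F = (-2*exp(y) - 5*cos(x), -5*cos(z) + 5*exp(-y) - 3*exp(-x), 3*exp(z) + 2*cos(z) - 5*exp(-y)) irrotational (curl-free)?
No, ∇×F = (-5*sin(z) + 5*exp(-y), 0, 2*exp(y) + 3*exp(-x))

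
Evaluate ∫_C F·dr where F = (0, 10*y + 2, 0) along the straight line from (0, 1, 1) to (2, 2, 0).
17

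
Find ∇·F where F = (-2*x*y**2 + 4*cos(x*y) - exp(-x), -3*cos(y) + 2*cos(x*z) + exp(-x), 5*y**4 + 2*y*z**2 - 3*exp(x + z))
-2*y**2 + 4*y*z - 4*y*sin(x*y) - 3*exp(x + z) + 3*sin(y) + exp(-x)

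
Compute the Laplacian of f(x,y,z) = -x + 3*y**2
6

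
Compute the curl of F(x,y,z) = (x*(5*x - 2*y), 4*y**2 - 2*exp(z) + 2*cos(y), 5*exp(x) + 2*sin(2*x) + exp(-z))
(2*exp(z), -5*exp(x) - 4*cos(2*x), 2*x)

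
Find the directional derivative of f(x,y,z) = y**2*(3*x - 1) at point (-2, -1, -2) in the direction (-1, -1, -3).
-17*sqrt(11)/11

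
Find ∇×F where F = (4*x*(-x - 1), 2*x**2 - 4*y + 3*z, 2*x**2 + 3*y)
(0, -4*x, 4*x)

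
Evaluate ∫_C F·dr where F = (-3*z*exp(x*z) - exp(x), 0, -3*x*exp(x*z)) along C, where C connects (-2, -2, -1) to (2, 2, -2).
(-3 + exp(2) + 2*exp(6))*exp(-4)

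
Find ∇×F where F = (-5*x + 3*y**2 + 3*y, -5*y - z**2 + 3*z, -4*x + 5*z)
(2*z - 3, 4, -6*y - 3)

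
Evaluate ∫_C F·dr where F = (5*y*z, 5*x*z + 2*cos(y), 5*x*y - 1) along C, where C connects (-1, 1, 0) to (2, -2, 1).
-21 - 2*sin(2) - 2*sin(1)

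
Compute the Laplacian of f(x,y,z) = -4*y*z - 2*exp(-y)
-2*exp(-y)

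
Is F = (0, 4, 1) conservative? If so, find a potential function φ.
Yes, F is conservative. φ = 4*y + z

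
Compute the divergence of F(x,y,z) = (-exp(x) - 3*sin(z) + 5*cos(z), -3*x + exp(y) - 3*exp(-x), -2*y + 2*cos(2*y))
-exp(x) + exp(y)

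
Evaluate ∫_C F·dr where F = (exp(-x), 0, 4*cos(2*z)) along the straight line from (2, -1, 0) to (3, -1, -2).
-exp(-3) + exp(-2) - 2*sin(4)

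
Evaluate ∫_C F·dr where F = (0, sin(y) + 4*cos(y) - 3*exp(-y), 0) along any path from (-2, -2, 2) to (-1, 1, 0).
-3*exp(2) - cos(1) + cos(2) + 3*exp(-1) + 4*sin(1) + 4*sin(2)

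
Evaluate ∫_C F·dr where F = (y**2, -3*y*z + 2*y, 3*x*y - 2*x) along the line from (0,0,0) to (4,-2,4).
-164/3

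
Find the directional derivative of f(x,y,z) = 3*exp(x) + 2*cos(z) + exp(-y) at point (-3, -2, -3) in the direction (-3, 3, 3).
sqrt(3)*(-exp(5) - 3 + 2*exp(3)*sin(3))*exp(-3)/3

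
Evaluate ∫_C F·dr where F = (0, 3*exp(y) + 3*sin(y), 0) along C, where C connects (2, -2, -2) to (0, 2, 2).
6*sinh(2)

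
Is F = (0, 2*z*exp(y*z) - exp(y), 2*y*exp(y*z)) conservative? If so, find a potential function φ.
Yes, F is conservative. φ = -exp(y) + 2*exp(y*z)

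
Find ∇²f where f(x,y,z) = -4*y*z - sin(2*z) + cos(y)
4*sin(2*z) - cos(y)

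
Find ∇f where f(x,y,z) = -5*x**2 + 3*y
(-10*x, 3, 0)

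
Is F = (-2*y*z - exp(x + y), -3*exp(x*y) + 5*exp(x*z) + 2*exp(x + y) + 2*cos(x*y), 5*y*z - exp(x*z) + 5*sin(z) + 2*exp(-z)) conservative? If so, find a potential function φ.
No, ∇×F = (-5*x*exp(x*z) + 5*z, -2*y + z*exp(x*z), -3*y*exp(x*y) - 2*y*sin(x*y) + 5*z*exp(x*z) + 2*z + 3*exp(x + y)) ≠ 0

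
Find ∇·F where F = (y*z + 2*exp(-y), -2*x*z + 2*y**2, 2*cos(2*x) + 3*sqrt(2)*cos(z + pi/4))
4*y - 3*sqrt(2)*sin(z + pi/4)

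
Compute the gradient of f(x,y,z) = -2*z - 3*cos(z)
(0, 0, 3*sin(z) - 2)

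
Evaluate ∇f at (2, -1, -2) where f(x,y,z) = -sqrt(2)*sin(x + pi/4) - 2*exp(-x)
(2*exp(-2) - sqrt(2)*cos(pi/4 + 2), 0, 0)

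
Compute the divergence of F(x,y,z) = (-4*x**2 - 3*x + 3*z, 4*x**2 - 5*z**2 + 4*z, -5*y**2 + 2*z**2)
-8*x + 4*z - 3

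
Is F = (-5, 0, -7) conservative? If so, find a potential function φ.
Yes, F is conservative. φ = -5*x - 7*z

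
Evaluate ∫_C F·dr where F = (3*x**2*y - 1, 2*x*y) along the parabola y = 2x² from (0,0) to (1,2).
17/5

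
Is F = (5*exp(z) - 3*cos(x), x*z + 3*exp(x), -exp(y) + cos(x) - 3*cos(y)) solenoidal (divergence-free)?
No, ∇·F = 3*sin(x)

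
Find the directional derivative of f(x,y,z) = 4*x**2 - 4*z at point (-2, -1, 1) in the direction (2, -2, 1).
-12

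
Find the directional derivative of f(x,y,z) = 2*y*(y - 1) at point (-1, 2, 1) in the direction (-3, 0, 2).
0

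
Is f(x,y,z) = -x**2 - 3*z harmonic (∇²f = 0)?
No, ∇²f = -2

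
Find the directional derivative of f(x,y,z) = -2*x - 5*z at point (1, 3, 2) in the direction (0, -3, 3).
-5*sqrt(2)/2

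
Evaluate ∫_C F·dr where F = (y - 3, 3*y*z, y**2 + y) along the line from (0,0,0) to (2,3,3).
75/2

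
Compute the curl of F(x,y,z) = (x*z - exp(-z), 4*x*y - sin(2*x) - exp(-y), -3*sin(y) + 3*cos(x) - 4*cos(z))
(-3*cos(y), x + 3*sin(x) + exp(-z), 4*y - 2*cos(2*x))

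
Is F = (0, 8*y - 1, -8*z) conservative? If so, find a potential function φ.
Yes, F is conservative. φ = 4*y**2 - y - 4*z**2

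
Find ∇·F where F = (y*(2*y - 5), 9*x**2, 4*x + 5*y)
0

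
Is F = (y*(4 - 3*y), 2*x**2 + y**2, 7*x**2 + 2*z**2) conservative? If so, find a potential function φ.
No, ∇×F = (0, -14*x, 4*x + 6*y - 4) ≠ 0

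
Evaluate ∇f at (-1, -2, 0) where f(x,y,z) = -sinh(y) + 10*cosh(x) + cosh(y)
(-10*sinh(1), -exp(2), 0)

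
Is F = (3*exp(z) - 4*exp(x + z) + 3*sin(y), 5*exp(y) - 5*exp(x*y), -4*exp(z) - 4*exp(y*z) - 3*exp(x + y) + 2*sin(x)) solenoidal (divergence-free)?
No, ∇·F = -5*x*exp(x*y) - 4*y*exp(y*z) + 5*exp(y) - 4*exp(z) - 4*exp(x + z)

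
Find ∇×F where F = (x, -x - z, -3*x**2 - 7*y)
(-6, 6*x, -1)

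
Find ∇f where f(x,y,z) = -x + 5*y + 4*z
(-1, 5, 4)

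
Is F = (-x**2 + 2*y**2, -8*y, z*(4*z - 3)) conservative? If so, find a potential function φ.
No, ∇×F = (0, 0, -4*y) ≠ 0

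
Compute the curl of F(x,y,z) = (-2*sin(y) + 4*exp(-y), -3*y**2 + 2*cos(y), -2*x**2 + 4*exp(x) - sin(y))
(-cos(y), 4*x - 4*exp(x), 2*cos(y) + 4*exp(-y))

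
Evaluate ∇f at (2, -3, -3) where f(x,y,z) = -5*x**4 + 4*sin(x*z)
(-160 - 12*cos(6), 0, 8*cos(6))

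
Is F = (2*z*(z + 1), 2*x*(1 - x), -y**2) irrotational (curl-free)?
No, ∇×F = (-2*y, 4*z + 2, 2 - 4*x)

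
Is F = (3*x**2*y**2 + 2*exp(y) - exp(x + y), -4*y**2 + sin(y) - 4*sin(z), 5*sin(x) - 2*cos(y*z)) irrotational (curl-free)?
No, ∇×F = (2*z*sin(y*z) + 4*cos(z), -5*cos(x), -6*x**2*y - 2*exp(y) + exp(x + y))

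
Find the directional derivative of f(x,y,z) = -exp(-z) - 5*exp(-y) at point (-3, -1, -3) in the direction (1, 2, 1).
sqrt(6)*E*(exp(2) + 10)/6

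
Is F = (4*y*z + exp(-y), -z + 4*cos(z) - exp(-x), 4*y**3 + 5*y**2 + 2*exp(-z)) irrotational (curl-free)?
No, ∇×F = (12*y**2 + 10*y + 4*sin(z) + 1, 4*y, -4*z + exp(-y) + exp(-x))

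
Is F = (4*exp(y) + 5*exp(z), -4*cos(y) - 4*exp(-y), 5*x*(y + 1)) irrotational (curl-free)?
No, ∇×F = (5*x, -5*y + 5*exp(z) - 5, -4*exp(y))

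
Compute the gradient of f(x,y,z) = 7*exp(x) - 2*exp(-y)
(7*exp(x), 2*exp(-y), 0)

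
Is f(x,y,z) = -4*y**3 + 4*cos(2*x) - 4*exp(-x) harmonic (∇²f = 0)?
No, ∇²f = -24*y - 16*cos(2*x) - 4*exp(-x)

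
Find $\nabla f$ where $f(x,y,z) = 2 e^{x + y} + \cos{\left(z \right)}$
(2*exp(x + y), 2*exp(x + y), -sin(z))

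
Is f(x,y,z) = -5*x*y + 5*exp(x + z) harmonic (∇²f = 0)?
No, ∇²f = 10*exp(x + z)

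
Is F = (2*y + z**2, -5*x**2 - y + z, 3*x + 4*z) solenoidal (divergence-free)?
No, ∇·F = 3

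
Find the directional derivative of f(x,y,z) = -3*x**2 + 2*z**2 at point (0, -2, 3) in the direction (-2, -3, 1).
6*sqrt(14)/7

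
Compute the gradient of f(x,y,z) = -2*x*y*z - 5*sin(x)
(-2*y*z - 5*cos(x), -2*x*z, -2*x*y)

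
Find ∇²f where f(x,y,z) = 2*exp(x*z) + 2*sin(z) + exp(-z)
(2*(x**2*exp(x*z) + z**2*exp(x*z) - sin(z))*exp(z) + 1)*exp(-z)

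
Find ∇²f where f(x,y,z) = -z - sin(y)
sin(y)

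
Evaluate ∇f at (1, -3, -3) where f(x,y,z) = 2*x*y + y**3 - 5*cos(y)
(-6, 29 - 5*sin(3), 0)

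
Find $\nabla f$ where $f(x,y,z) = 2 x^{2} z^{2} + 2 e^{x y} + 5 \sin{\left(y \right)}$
(4*x*z**2 + 2*y*exp(x*y), 2*x*exp(x*y) + 5*cos(y), 4*x**2*z)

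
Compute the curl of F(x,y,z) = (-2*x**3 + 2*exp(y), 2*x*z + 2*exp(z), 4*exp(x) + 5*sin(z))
(-2*x - 2*exp(z), -4*exp(x), 2*z - 2*exp(y))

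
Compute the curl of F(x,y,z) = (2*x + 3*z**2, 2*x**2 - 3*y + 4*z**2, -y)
(-8*z - 1, 6*z, 4*x)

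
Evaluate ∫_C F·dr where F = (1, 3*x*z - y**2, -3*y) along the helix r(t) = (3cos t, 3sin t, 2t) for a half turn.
-42 + 27*pi**2/2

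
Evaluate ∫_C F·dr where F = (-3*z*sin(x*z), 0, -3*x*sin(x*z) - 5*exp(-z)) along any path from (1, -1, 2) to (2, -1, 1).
-(5 - 5*E)*exp(-2)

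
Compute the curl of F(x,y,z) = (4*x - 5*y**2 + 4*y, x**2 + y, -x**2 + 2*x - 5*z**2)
(0, 2*x - 2, 2*x + 10*y - 4)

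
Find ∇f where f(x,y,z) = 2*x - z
(2, 0, -1)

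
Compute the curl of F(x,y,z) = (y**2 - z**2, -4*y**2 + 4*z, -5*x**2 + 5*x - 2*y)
(-6, 10*x - 2*z - 5, -2*y)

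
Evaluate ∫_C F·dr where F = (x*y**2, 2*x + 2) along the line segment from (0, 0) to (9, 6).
795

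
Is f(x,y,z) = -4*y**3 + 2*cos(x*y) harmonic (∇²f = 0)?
No, ∇²f = -2*x**2*cos(x*y) - 2*y**2*cos(x*y) - 24*y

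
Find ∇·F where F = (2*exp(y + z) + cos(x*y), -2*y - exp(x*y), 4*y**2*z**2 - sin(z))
-x*exp(x*y) + 8*y**2*z - y*sin(x*y) - cos(z) - 2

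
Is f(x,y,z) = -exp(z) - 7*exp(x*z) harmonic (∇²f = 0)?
No, ∇²f = -7*x**2*exp(x*z) - 7*z**2*exp(x*z) - exp(z)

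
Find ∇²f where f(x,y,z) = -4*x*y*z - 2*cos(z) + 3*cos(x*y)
-3*x**2*cos(x*y) - 3*y**2*cos(x*y) + 2*cos(z)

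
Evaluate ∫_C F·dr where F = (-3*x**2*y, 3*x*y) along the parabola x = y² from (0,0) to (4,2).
-684/7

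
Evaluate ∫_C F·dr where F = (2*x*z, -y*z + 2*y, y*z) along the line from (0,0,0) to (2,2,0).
4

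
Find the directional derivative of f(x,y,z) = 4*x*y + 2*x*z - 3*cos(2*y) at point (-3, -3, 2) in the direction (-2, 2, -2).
sqrt(3)*(2/3 - 2*sin(6))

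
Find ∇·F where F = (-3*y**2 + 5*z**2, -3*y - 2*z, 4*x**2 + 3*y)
-3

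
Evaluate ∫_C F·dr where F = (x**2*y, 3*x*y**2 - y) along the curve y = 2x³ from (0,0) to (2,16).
108992/15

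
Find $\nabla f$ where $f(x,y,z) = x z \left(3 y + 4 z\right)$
(z*(3*y + 4*z), 3*x*z, x*(3*y + 8*z))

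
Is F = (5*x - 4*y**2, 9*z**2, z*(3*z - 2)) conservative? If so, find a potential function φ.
No, ∇×F = (-18*z, 0, 8*y) ≠ 0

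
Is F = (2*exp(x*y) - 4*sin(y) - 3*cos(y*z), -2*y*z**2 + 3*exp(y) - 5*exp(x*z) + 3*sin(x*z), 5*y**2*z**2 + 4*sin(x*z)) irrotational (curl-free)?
No, ∇×F = (5*x*exp(x*z) - 3*x*cos(x*z) + 10*y*z**2 + 4*y*z, 3*y*sin(y*z) - 4*z*cos(x*z), -2*x*exp(x*y) - 5*z*exp(x*z) - 3*z*sin(y*z) + 3*z*cos(x*z) + 4*cos(y))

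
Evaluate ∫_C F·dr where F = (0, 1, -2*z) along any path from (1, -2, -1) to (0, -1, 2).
-2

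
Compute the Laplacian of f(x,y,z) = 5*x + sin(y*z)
(-y**2 - z**2)*sin(y*z)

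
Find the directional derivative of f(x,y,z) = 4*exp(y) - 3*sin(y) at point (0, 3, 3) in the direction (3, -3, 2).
3*sqrt(22)*(-4*exp(3) + 3*cos(3))/22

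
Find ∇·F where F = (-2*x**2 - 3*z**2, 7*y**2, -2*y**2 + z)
-4*x + 14*y + 1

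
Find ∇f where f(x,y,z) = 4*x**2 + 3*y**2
(8*x, 6*y, 0)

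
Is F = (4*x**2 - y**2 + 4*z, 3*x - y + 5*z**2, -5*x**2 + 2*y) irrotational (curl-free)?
No, ∇×F = (2 - 10*z, 10*x + 4, 2*y + 3)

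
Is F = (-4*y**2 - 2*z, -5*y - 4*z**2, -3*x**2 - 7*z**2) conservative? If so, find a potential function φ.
No, ∇×F = (8*z, 6*x - 2, 8*y) ≠ 0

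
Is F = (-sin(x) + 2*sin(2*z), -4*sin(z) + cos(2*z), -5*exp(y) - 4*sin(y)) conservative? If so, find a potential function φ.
No, ∇×F = (-5*exp(y) + 2*sin(2*z) - 4*cos(y) + 4*cos(z), 4*cos(2*z), 0) ≠ 0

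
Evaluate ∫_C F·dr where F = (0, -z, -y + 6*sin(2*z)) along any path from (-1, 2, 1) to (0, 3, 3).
-7 - 3*cos(6) + 3*cos(2)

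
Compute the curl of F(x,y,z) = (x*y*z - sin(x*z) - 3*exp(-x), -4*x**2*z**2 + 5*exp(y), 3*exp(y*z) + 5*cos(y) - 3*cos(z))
(8*x**2*z + 3*z*exp(y*z) - 5*sin(y), x*(y - cos(x*z)), x*z*(-8*z - 1))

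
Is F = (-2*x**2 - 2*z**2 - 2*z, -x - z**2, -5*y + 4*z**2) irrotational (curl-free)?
No, ∇×F = (2*z - 5, -4*z - 2, -1)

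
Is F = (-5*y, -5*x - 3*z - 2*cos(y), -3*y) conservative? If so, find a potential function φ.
Yes, F is conservative. φ = -5*x*y - 3*y*z - 2*sin(y)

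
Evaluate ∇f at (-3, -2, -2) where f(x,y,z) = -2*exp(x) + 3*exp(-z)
(-2*exp(-3), 0, -3*exp(2))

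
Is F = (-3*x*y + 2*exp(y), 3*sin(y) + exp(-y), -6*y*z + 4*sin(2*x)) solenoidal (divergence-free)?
No, ∇·F = -9*y + 3*cos(y) - exp(-y)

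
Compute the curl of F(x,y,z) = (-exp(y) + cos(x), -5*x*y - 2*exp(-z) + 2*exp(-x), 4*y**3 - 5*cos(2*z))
(12*y**2 - 2*exp(-z), 0, -5*y + exp(y) - 2*exp(-x))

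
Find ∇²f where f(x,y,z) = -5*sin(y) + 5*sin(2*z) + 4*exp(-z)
5*sin(y) - 20*sin(2*z) + 4*exp(-z)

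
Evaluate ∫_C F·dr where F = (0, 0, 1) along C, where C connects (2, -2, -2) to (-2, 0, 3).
5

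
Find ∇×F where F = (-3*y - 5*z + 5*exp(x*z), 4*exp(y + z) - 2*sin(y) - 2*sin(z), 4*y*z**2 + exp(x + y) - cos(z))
(4*z**2 + exp(x + y) - 4*exp(y + z) + 2*cos(z), 5*x*exp(x*z) - exp(x + y) - 5, 3)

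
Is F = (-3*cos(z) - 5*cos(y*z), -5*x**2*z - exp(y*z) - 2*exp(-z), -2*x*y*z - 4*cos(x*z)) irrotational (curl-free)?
No, ∇×F = (5*x**2 - 2*x*z + y*exp(y*z) - 2*exp(-z), 2*y*z + 5*y*sin(y*z) - 4*z*sin(x*z) + 3*sin(z), -5*z*(2*x + sin(y*z)))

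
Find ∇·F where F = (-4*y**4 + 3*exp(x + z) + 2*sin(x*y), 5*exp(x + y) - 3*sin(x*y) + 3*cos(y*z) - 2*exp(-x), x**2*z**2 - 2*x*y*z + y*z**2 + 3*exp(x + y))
2*x**2*z - 2*x*y - 3*x*cos(x*y) + 2*y*z + 2*y*cos(x*y) - 3*z*sin(y*z) + 5*exp(x + y) + 3*exp(x + z)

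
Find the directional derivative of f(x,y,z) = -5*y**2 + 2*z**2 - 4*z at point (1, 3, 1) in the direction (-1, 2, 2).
-20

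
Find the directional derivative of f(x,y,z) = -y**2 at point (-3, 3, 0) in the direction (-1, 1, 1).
-2*sqrt(3)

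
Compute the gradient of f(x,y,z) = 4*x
(4, 0, 0)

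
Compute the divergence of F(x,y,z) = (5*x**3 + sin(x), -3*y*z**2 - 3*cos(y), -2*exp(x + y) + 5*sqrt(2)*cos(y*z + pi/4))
15*x**2 - 5*sqrt(2)*y*sin(y*z + pi/4) - 3*z**2 + 3*sin(y) + cos(x)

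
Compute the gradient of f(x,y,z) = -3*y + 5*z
(0, -3, 5)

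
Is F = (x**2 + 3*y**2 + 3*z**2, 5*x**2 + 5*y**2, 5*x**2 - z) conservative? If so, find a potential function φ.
No, ∇×F = (0, -10*x + 6*z, 10*x - 6*y) ≠ 0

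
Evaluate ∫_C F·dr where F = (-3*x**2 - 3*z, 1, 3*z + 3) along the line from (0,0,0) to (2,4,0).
-4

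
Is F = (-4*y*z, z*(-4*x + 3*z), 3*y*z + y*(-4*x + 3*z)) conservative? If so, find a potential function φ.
Yes, F is conservative. φ = y*z*(-4*x + 3*z)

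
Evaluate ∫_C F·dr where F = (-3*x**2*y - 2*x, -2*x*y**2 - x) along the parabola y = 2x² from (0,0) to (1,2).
-851/105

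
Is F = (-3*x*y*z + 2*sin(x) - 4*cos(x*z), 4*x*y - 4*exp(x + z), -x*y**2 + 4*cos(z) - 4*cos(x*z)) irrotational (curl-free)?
No, ∇×F = (-2*x*y + 4*exp(x + z), -3*x*y + 4*x*sin(x*z) + y**2 - 4*z*sin(x*z), 3*x*z + 4*y - 4*exp(x + z))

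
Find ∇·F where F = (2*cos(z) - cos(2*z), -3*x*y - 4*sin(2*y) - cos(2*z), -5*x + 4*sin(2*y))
-3*x - 8*cos(2*y)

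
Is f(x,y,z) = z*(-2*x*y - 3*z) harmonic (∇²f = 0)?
No, ∇²f = -6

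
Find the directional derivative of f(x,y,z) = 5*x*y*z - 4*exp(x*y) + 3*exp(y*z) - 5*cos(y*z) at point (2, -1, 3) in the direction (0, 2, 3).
sqrt(13)*(-16*E - 15*exp(3)*sin(3) + 9 + 30*exp(3))*exp(-3)/13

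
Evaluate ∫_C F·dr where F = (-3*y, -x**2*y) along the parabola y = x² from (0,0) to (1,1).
-4/3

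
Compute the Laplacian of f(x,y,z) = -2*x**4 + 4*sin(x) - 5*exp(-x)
-24*x**2 - 4*sin(x) - 5*exp(-x)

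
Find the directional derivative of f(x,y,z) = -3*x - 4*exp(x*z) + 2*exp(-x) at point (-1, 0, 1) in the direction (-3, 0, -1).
-sqrt(10)*(-3*E*(-2*sinh(1) + 3 + 6*cosh(1)) + 4)*exp(-1)/10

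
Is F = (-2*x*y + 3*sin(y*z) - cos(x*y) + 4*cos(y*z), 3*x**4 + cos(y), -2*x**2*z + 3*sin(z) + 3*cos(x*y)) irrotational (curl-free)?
No, ∇×F = (-3*x*sin(x*y), 4*x*z + 3*y*sin(x*y) - 4*y*sin(y*z) + 3*y*cos(y*z), 12*x**3 - x*sin(x*y) + 2*x + 4*z*sin(y*z) - 3*z*cos(y*z))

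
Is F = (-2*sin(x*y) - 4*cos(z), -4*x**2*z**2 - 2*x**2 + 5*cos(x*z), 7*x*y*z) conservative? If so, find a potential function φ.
No, ∇×F = (x*(8*x*z + 7*z + 5*sin(x*z)), -7*y*z + 4*sin(z), -8*x*z**2 + 2*x*cos(x*y) - 4*x - 5*z*sin(x*z)) ≠ 0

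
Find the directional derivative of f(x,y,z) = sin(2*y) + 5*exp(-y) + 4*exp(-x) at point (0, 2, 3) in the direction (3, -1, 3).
sqrt(19)*(-12*exp(2) + 5 - 2*exp(2)*cos(4))*exp(-2)/19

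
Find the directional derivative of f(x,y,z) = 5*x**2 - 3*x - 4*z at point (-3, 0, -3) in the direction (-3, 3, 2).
91*sqrt(22)/22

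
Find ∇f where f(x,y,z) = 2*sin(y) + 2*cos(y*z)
(0, -2*z*sin(y*z) + 2*cos(y), -2*y*sin(y*z))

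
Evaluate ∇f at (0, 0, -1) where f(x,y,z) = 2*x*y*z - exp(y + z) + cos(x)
(0, -exp(-1), -exp(-1))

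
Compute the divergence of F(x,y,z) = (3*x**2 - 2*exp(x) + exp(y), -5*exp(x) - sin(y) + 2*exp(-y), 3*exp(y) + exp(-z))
6*x - 2*exp(x) - cos(y) - exp(-z) - 2*exp(-y)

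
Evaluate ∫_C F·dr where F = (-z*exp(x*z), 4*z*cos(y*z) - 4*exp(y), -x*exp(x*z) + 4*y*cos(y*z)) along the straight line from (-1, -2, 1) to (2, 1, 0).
-4*E - 1 + exp(-1) + 4*exp(-2) + 4*sin(2)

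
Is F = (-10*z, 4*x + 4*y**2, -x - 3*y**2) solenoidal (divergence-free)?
No, ∇·F = 8*y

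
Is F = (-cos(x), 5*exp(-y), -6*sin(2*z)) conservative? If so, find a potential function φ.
Yes, F is conservative. φ = -sin(x) + 3*cos(2*z) - 5*exp(-y)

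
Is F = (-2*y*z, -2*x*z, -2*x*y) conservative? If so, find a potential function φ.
Yes, F is conservative. φ = -2*x*y*z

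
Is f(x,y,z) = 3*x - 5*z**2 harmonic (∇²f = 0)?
No, ∇²f = -10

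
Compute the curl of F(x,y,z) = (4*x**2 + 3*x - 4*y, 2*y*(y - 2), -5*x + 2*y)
(2, 5, 4)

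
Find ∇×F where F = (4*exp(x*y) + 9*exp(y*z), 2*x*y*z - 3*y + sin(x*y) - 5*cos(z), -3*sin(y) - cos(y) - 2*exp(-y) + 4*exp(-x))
(-2*x*y + sin(y) - 5*sin(z) - 3*cos(y) + 2*exp(-y), 9*y*exp(y*z) + 4*exp(-x), -4*x*exp(x*y) + 2*y*z + y*cos(x*y) - 9*z*exp(y*z))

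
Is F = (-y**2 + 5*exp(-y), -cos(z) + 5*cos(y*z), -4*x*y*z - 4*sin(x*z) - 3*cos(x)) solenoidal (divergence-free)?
No, ∇·F = -4*x*y - 4*x*cos(x*z) - 5*z*sin(y*z)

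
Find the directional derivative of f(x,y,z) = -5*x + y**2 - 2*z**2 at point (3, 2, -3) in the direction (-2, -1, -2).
-6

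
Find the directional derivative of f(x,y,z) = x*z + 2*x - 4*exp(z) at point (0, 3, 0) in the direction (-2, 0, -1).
0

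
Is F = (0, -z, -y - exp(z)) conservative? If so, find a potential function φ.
Yes, F is conservative. φ = -y*z - exp(z)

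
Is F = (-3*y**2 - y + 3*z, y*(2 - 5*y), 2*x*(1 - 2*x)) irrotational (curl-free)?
No, ∇×F = (0, 8*x + 1, 6*y + 1)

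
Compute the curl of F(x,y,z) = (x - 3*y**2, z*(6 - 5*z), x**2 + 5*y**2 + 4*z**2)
(10*y + 10*z - 6, -2*x, 6*y)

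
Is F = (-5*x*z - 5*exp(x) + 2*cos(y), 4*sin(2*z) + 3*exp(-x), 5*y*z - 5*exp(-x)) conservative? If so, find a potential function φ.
No, ∇×F = (5*z - 8*cos(2*z), -5*x - 5*exp(-x), 2*sin(y) - 3*exp(-x)) ≠ 0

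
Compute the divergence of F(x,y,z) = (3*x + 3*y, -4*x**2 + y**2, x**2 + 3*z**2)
2*y + 6*z + 3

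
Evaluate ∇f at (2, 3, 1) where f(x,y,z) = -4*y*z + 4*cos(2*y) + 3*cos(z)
(0, -4 - 8*sin(6), -12 - 3*sin(1))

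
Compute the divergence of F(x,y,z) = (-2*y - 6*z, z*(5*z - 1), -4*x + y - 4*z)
-4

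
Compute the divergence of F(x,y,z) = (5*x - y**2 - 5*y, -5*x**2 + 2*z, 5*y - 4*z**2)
5 - 8*z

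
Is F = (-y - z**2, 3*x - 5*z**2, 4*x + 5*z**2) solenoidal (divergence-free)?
No, ∇·F = 10*z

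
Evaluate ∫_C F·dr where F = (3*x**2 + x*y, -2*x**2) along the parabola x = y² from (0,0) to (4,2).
64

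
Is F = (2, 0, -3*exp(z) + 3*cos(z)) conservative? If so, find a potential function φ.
Yes, F is conservative. φ = 2*x - 3*exp(z) + 3*sin(z)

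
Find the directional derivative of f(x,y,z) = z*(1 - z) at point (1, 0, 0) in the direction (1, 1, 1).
sqrt(3)/3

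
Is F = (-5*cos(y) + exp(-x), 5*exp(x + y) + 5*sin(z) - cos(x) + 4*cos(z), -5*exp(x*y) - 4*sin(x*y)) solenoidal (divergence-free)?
No, ∇·F = (5*exp(2*x + y) - 1)*exp(-x)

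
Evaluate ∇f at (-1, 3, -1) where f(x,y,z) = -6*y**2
(0, -36, 0)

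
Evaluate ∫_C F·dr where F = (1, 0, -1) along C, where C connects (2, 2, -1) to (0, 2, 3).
-6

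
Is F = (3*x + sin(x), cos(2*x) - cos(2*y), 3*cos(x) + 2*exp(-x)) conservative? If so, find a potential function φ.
No, ∇×F = (0, 3*sin(x) + 2*exp(-x), -2*sin(2*x)) ≠ 0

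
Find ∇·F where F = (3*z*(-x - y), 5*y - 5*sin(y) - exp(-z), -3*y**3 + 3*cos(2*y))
-3*z - 5*cos(y) + 5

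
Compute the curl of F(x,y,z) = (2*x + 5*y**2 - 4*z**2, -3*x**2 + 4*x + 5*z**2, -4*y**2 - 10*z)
(-8*y - 10*z, -8*z, -6*x - 10*y + 4)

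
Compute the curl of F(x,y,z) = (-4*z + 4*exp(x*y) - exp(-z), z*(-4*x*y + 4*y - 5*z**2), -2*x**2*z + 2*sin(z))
(4*x*y - 4*y + 15*z**2, 4*x*z - 4 + exp(-z), -4*x*exp(x*y) - 4*y*z)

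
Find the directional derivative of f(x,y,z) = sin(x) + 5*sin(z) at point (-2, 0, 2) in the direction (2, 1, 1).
7*sqrt(6)*cos(2)/6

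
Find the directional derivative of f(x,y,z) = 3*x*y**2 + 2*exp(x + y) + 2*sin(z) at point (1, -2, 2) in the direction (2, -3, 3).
sqrt(22)*(3*E*cos(2) - 1 + 30*E)*exp(-1)/11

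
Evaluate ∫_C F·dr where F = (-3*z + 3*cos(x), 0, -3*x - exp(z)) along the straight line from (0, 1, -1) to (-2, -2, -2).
-12 - 3*sin(2) - exp(-2) + exp(-1)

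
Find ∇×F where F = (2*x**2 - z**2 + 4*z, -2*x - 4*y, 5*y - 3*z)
(5, 4 - 2*z, -2)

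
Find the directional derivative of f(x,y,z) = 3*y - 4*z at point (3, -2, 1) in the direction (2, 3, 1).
5*sqrt(14)/14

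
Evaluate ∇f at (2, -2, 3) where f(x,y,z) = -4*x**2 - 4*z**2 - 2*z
(-16, 0, -26)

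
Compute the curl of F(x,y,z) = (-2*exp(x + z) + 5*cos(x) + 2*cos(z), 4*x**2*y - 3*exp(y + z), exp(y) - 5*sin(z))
(exp(y) + 3*exp(y + z), -2*exp(x + z) - 2*sin(z), 8*x*y)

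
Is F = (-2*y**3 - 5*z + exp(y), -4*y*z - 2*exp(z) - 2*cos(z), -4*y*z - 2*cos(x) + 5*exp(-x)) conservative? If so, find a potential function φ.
No, ∇×F = (4*y - 4*z + 2*exp(z) - 2*sin(z), -2*sin(x) - 5 + 5*exp(-x), 6*y**2 - exp(y)) ≠ 0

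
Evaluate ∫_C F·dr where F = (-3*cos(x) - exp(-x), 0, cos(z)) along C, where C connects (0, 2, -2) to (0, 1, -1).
-sin(1) + sin(2)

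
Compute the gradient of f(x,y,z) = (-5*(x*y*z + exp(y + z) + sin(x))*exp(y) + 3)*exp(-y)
(-5*y*z - 5*cos(x), (5*(-x*z - exp(y + z))*exp(y) - 3)*exp(-y), -5*x*y - 5*exp(y + z))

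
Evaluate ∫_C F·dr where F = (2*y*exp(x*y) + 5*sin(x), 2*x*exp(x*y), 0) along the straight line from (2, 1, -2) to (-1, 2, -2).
-4*sinh(2) - 5*cos(1) + 5*cos(2)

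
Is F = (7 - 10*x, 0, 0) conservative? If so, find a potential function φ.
Yes, F is conservative. φ = x*(7 - 5*x)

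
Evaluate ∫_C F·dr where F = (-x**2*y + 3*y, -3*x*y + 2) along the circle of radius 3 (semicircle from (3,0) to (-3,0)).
-54 - 27*pi/8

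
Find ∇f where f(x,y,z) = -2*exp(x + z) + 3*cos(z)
(-2*exp(x + z), 0, -2*exp(x + z) - 3*sin(z))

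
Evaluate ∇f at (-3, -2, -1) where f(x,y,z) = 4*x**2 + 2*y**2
(-24, -8, 0)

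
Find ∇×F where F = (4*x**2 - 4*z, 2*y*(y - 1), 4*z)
(0, -4, 0)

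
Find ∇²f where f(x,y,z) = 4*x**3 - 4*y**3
24*x - 24*y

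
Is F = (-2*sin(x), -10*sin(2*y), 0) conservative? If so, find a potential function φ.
Yes, F is conservative. φ = 2*cos(x) + 5*cos(2*y)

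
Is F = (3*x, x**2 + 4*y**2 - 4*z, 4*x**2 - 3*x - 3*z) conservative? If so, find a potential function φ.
No, ∇×F = (4, 3 - 8*x, 2*x) ≠ 0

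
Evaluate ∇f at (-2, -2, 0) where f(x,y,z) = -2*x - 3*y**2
(-2, 12, 0)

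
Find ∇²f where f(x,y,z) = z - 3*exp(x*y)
3*(-x**2 - y**2)*exp(x*y)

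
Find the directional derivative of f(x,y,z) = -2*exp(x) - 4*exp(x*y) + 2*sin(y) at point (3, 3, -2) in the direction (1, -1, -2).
-sqrt(6)*(cos(3) + exp(3))/3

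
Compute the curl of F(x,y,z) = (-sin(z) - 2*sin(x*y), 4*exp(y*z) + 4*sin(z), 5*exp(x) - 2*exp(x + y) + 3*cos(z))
(-4*y*exp(y*z) - 2*exp(x + y) - 4*cos(z), -5*exp(x) + 2*exp(x + y) - cos(z), 2*x*cos(x*y))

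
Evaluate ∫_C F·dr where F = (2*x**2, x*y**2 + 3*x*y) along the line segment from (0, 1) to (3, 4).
405/4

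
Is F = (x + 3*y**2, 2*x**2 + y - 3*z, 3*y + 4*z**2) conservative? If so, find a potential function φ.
No, ∇×F = (6, 0, 4*x - 6*y) ≠ 0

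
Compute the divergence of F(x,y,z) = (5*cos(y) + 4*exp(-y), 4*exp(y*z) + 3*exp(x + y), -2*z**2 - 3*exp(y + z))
4*z*exp(y*z) - 4*z + 3*exp(x + y) - 3*exp(y + z)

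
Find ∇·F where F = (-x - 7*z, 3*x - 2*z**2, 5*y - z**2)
-2*z - 1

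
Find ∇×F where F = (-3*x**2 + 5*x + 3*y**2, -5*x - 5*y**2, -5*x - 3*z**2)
(0, 5, -6*y - 5)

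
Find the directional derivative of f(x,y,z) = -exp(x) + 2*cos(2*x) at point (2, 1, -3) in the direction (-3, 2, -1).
3*sqrt(14)*(4*sin(4) + exp(2))/14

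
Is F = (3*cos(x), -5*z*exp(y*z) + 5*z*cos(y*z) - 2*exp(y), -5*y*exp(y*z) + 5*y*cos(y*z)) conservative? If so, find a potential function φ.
Yes, F is conservative. φ = -2*exp(y) - 5*exp(y*z) + 3*sin(x) + 5*sin(y*z)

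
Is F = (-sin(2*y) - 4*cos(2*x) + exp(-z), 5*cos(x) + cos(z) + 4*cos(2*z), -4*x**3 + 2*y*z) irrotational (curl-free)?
No, ∇×F = (2*z + sin(z) + 8*sin(2*z), 12*x**2 - exp(-z), -5*sin(x) + 2*cos(2*y))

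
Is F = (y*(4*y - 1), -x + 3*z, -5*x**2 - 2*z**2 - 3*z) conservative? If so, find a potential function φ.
No, ∇×F = (-3, 10*x, -8*y) ≠ 0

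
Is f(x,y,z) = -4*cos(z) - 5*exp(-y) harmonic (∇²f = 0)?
No, ∇²f = 4*cos(z) - 5*exp(-y)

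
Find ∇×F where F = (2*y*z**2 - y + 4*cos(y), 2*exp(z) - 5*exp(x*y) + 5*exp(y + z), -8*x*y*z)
(-8*x*z - 2*exp(z) - 5*exp(y + z), 12*y*z, -5*y*exp(x*y) - 2*z**2 + 4*sin(y) + 1)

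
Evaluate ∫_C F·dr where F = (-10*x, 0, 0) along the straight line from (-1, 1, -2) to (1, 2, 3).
0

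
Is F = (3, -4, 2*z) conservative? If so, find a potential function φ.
Yes, F is conservative. φ = 3*x - 4*y + z**2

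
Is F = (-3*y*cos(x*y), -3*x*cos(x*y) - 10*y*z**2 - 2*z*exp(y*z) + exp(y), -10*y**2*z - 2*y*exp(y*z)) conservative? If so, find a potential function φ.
Yes, F is conservative. φ = -5*y**2*z**2 + exp(y) - 2*exp(y*z) - 3*sin(x*y)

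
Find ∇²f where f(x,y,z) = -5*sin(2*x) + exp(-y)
20*sin(2*x) + exp(-y)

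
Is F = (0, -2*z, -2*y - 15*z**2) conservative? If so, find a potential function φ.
Yes, F is conservative. φ = z*(-2*y - 5*z**2)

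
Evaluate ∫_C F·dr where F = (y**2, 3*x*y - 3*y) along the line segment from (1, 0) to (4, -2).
16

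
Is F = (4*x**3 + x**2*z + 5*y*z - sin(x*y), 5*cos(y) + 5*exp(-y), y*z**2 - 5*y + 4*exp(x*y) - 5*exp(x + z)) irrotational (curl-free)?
No, ∇×F = (4*x*exp(x*y) + z**2 - 5, x**2 - 4*y*exp(x*y) + 5*y + 5*exp(x + z), x*cos(x*y) - 5*z)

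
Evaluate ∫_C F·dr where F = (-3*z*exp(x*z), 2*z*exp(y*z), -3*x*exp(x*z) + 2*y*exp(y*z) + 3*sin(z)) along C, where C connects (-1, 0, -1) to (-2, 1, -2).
-3*exp(4) - 2 + 2*exp(-2) - 3*cos(2) + 3*cos(1) + 3*E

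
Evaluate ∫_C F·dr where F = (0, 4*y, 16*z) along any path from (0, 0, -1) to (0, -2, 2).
32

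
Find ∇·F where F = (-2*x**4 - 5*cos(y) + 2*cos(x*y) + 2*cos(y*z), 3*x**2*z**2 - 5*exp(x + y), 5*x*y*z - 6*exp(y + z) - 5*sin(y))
-8*x**3 + 5*x*y - 2*y*sin(x*y) - 5*exp(x + y) - 6*exp(y + z)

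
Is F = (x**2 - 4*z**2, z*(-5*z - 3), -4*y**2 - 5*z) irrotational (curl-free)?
No, ∇×F = (-8*y + 10*z + 3, -8*z, 0)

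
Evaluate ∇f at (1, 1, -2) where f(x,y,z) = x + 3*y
(1, 3, 0)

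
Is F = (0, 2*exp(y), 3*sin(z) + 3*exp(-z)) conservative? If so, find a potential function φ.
Yes, F is conservative. φ = 2*exp(y) - 3*cos(z) - 3*exp(-z)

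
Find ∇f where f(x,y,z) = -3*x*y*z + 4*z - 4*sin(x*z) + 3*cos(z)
(-z*(3*y + 4*cos(x*z)), -3*x*z, -3*x*y - 4*x*cos(x*z) - 3*sin(z) + 4)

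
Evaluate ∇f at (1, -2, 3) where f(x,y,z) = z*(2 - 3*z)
(0, 0, -16)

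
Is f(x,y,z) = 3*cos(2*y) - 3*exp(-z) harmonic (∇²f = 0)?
No, ∇²f = -12*cos(2*y) - 3*exp(-z)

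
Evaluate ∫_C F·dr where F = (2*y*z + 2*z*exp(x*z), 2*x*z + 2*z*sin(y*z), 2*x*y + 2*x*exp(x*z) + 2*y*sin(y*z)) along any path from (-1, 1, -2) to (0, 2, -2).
-2*exp(2) - 2 + 2*cos(2) - 2*cos(4)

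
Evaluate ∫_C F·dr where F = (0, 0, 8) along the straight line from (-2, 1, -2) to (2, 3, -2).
0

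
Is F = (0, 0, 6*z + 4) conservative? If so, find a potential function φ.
Yes, F is conservative. φ = z*(3*z + 4)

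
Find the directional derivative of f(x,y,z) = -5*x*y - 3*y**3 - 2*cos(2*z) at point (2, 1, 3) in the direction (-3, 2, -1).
-sqrt(14)*(4*sin(6) + 23)/14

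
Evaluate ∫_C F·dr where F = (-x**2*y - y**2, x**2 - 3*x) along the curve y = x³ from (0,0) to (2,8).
-4804/105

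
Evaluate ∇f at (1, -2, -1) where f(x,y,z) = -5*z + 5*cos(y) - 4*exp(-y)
(0, 5*sin(2) + 4*exp(2), -5)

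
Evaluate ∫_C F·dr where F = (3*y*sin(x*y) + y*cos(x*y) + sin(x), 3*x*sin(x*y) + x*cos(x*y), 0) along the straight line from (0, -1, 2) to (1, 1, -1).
-4*cos(1) + sin(1) + 4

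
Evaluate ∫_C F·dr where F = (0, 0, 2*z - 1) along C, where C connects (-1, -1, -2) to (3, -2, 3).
0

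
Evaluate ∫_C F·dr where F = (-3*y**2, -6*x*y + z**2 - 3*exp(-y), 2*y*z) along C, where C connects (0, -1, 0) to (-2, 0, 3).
3 - 3*E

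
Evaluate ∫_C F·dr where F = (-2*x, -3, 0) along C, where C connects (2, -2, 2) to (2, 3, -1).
-15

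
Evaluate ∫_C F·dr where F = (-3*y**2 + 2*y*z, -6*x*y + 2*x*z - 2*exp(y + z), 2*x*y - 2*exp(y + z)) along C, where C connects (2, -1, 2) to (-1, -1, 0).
4*sinh(1) + 17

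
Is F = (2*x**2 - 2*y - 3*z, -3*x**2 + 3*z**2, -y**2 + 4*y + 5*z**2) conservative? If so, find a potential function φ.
No, ∇×F = (-2*y - 6*z + 4, -3, 2 - 6*x) ≠ 0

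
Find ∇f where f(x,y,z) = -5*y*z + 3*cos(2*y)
(0, -5*z - 6*sin(2*y), -5*y)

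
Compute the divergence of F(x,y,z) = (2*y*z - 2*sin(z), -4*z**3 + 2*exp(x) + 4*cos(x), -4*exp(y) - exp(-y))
0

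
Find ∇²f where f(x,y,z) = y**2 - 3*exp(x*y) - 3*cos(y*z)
-3*x**2*exp(x*y) - 3*y**2*exp(x*y) + 3*y**2*cos(y*z) + 3*z**2*cos(y*z) + 2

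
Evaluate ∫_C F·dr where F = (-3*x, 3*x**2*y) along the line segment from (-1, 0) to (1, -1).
1/2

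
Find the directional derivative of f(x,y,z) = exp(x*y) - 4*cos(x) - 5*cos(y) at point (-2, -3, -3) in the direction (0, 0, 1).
0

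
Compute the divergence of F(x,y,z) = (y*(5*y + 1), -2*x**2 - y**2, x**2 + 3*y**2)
-2*y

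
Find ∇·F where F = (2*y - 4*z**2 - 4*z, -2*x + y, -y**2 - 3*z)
-2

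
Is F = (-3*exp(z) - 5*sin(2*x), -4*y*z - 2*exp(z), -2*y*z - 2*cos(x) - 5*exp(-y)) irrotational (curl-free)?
No, ∇×F = (4*y - 2*z + 2*exp(z) + 5*exp(-y), -3*exp(z) - 2*sin(x), 0)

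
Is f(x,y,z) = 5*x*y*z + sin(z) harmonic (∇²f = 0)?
No, ∇²f = -sin(z)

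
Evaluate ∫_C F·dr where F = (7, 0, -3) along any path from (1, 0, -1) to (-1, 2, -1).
-14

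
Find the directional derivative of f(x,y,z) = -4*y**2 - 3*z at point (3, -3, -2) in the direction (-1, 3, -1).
75*sqrt(11)/11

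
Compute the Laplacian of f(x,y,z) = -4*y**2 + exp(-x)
-8 + exp(-x)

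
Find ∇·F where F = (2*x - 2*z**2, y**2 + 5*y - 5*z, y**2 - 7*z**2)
2*y - 14*z + 7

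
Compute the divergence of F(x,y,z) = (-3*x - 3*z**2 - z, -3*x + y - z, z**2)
2*z - 2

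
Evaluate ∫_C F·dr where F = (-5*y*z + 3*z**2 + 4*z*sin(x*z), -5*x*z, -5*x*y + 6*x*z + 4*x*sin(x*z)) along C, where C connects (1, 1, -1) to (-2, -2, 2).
-72 + 4*cos(1) - 4*cos(4)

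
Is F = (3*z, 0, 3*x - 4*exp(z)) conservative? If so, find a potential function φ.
Yes, F is conservative. φ = 3*x*z - 4*exp(z)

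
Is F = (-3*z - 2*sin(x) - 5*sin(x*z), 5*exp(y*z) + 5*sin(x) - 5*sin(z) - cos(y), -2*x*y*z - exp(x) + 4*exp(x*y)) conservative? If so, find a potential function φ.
No, ∇×F = (-2*x*z + 4*x*exp(x*y) - 5*y*exp(y*z) + 5*cos(z), -5*x*cos(x*z) + 2*y*z - 4*y*exp(x*y) + exp(x) - 3, 5*cos(x)) ≠ 0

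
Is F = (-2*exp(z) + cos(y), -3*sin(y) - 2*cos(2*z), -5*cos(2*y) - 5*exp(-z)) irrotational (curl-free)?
No, ∇×F = (10*sin(2*y) - 4*sin(2*z), -2*exp(z), sin(y))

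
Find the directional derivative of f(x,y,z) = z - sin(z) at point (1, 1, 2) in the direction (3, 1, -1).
sqrt(11)*(-1 + cos(2))/11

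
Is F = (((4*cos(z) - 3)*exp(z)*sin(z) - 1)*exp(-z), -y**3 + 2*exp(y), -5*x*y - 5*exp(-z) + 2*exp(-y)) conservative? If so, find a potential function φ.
No, ∇×F = (-5*x - 2*exp(-y), 5*y - 8*sin(z)**2 - 3*cos(z) + 4 + exp(-z), 0) ≠ 0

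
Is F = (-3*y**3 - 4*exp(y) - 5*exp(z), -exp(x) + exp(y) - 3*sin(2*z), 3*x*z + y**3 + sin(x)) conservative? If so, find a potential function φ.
No, ∇×F = (3*y**2 + 6*cos(2*z), -3*z - 5*exp(z) - cos(x), 9*y**2 - exp(x) + 4*exp(y)) ≠ 0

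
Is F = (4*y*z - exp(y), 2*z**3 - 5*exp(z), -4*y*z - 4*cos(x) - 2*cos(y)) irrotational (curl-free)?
No, ∇×F = (-6*z**2 - 4*z + 5*exp(z) + 2*sin(y), 4*y - 4*sin(x), -4*z + exp(y))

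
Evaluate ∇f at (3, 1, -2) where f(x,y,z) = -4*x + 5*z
(-4, 0, 5)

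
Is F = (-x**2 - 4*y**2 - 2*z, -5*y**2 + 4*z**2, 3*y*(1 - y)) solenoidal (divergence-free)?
No, ∇·F = -2*x - 10*y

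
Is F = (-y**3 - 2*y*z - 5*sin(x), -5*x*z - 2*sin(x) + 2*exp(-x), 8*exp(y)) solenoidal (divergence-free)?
No, ∇·F = -5*cos(x)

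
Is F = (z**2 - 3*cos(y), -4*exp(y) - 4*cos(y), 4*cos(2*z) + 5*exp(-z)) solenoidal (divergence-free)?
No, ∇·F = -4*exp(y) + 4*sin(y) - 8*sin(2*z) - 5*exp(-z)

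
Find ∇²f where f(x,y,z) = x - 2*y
0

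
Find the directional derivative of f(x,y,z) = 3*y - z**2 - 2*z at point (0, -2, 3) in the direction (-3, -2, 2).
-22*sqrt(17)/17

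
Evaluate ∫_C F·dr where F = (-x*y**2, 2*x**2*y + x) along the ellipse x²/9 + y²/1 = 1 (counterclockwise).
3*pi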